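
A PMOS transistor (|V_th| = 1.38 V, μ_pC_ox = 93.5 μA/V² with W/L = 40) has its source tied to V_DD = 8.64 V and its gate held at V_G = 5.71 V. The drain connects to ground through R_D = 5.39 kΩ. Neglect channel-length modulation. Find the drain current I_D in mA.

I_D = 1.55 mA

V_SG = V_DD − V_G = 8.64 − 5.71 = 2.93 V, so V_ov = 2.93 − 1.38 = 1.55 V.
k_p = μ_pC_ox · (W/L) = 3.74 mA/V².
Assume saturation: I_D = ½ k_p V_ov² = 0.5 × 3.74 × 1.55² = 4.49 mA, giving V_SD = V_DD − I_D R_D = 8.64 − 4.49 × 5.39 = -15.6 V.
But -15.6 V < V_ov = 1.55 V, so the device is actually in triode.
In triode I_D = k_p[V_ov V_SD − ½ V_SD²] and I_D = (V_DD − V_SD)/R_D. Equating: 10.1 V_SD² − 32.25 V_SD + 8.64 = 0, giving V_SD = 0.295 V (the root below V_ov).
I_D = (8.64 − 0.295) / 5.39 = 1.55 mA.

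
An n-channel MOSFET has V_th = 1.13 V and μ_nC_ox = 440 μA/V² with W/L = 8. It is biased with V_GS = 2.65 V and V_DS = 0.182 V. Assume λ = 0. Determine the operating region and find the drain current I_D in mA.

Triode; I_D = 0.915 mA

k_n = μ_nC_ox · (W/L) = 3.52 mA/V².
V_ov = V_GS − V_th = 2.65 − 1.13 = 1.52 V.
Since V_DS = 0.182 V < V_ov = 1.52 V, the device is in the triode region.
I_D = k_n [V_ov · V_DS − ½ V_DS²] = 3.52 × [1.52 × 0.182 − 0.5 × 0.182²] = 0.915 mA.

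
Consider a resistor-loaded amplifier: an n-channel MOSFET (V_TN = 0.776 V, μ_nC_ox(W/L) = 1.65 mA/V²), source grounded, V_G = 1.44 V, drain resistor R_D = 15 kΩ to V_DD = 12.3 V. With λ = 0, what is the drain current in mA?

V_GS = V_G = 1.44 V, so V_ov = 1.44 − 0.776 = 0.664 V.
Assume saturation: I_D = ½ k_n V_ov² = 0.5 × 1.65 × 0.664² = 0.364 mA, giving V_DS = V_DD − I_D R_D = 12.3 − 0.364 × 15 = 6.84 V.
V_DS = 6.84 V ≥ V_ov = 0.664 V, confirming saturation.

I_D = 0.364 mA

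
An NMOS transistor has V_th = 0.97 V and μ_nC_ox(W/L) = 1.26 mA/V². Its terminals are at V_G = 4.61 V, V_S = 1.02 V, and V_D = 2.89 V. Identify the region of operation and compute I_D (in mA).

Triode; I_D = 3.97 mA

V_GS = V_G − V_S = 4.61 − 1.02 = 3.59 V; V_DS = V_D − V_S = 2.89 − 1.02 = 1.87 V.
V_ov = V_GS − V_th = 3.59 − 0.97 = 2.62 V.
Since V_DS = 1.87 V < V_ov = 2.62 V, the device is in the triode region.
I_D = k_n [V_ov · V_DS − ½ V_DS²] = 1.26 × [2.62 × 1.87 − 0.5 × 1.87²] = 3.97 mA.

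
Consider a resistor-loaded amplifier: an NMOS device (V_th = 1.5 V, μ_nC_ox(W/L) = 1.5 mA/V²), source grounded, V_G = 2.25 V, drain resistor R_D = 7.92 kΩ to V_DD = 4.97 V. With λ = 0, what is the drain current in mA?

I_D = 0.422 mA

V_GS = V_G = 2.25 V, so V_ov = 2.25 − 1.5 = 0.75 V.
Assume saturation: I_D = ½ k_n V_ov² = 0.5 × 1.5 × 0.75² = 0.422 mA, giving V_DS = V_DD − I_D R_D = 4.97 − 0.422 × 7.92 = 1.63 V.
V_DS = 1.63 V ≥ V_ov = 0.75 V, confirming saturation.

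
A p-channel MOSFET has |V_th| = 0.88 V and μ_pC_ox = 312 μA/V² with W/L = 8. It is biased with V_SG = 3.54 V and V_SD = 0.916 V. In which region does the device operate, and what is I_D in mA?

k_p = μ_pC_ox · (W/L) = 2.496 mA/V².
V_ov = V_SG − |V_th| = 3.54 − 0.88 = 2.66 V.
Since V_SD = 0.916 V < V_ov = 2.66 V, the device is in the triode region.
I_D = k_p [V_ov · V_SD − ½ V_SD²] = 2.496 × [2.66 × 0.916 − 0.5 × 0.916²] = 5.03 mA.

Triode; I_D = 5.03 mA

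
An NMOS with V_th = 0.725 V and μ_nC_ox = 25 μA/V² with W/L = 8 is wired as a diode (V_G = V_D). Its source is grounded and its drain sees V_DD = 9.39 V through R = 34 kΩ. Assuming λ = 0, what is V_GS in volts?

V_GS = 2.18 V

With gate tied to drain, V_GS = V_DS ≥ V_GS − V_th, so the device is in saturation.
k_n = μ_nC_ox · (W/L) = 0.2 mA/V².
KCL at the drain: ½ k_n (V_GS − V_th)² = (V_DD − V_GS)/R.
Let x = V_GS − 0.725. Then 3.4 x² + x − 8.665 = 0, giving x = 1.46 V (positive root), so V_GS = 2.18 V.
I_D = (V_DD − V_GS)/R = (9.39 − 2.18) / 34 = 0.212 mA.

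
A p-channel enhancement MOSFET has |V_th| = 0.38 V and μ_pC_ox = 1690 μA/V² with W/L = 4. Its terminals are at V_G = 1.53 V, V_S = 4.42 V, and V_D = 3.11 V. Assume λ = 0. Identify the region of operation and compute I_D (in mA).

V_SG = V_S − V_G = 4.42 − 1.53 = 2.89 V; V_SD = V_S − V_D = 4.42 − 3.11 = 1.31 V.
k_p = μ_pC_ox · (W/L) = 6.76 mA/V².
V_ov = V_SG − |V_th| = 2.89 − 0.38 = 2.51 V.
Since V_SD = 1.31 V < V_ov = 2.51 V, the device is in the triode region.
I_D = k_p [V_ov · V_SD − ½ V_SD²] = 6.76 × [2.51 × 1.31 − 0.5 × 1.31²] = 16.4 mA.

Triode; I_D = 16.4 mA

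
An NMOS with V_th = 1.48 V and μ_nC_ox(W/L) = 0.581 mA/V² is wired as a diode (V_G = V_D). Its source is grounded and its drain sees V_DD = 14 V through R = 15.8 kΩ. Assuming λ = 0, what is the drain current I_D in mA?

With gate tied to drain, V_GS = V_DS ≥ V_GS − V_th, so the device is in saturation.
KCL at the drain: ½ k_n (V_GS − V_th)² = (V_DD − V_GS)/R.
Let x = V_GS − 1.48. Then 4.59 x² + x − 12.52 = 0, giving x = 1.55 V (positive root), so V_GS = 3.03 V.
I_D = (V_DD − V_GS)/R = (14 − 3.03) / 15.8 = 0.695 mA.

I_D = 0.695 mA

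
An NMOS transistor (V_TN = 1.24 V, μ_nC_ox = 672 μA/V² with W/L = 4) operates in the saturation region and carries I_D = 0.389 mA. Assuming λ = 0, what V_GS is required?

k_n = μ_nC_ox · (W/L) = 2.688 mA/V².
In saturation I_D = ½ k_n (V_GS − V_TN)², so V_GS − V_TN = √(2 I_D / k_n) = √(2 × 0.389 / 2.688) = 0.538 V.
V_GS = 1.24 + 0.538 = 1.78 V.

V_GS = 1.78 V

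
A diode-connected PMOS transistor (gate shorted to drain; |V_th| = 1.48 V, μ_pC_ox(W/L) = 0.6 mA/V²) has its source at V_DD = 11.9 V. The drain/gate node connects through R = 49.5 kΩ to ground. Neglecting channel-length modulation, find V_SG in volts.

V_SG = 2.28 V

With gate tied to drain, V_SG = V_SD ≥ V_SG − |V_th|, so the device is in saturation.
KCL at the drain: ½ k_p (V_SG − |V_th|)² = (V_DD − V_SG)/R.
Let x = V_SG − 1.48. Then 14.8 x² + x − 10.42 = 0, giving x = 0.805 V (positive root), so V_SG = 2.28 V.
I_D = (V_DD − V_SG)/R = (11.9 − 2.28) / 49.5 = 0.194 mA.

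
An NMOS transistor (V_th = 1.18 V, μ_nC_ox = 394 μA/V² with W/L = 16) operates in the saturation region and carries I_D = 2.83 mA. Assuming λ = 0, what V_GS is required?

k_n = μ_nC_ox · (W/L) = 6.304 mA/V².
In saturation I_D = ½ k_n (V_GS − V_th)², so V_GS − V_th = √(2 I_D / k_n) = √(2 × 2.83 / 6.304) = 0.948 V.
V_GS = 1.18 + 0.948 = 2.13 V.

V_GS = 2.13 V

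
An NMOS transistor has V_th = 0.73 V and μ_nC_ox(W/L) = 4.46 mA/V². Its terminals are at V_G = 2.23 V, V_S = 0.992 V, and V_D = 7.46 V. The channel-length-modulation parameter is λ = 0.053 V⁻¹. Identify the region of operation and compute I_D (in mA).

V_GS = V_G − V_S = 2.23 − 0.992 = 1.24 V; V_DS = V_D − V_S = 7.46 − 0.992 = 6.47 V.
V_ov = V_GS − V_th = 1.24 − 0.73 = 0.508 V.
Since V_DS = 6.47 V ≥ V_ov = 0.508 V, the device is in saturation.
I_D = ½ k_n V_ov² (1 + λ V_DS) = 0.5 × 4.46 × 0.508² × (1 + 0.053 × 6.47) = 0.773 mA.

Saturation; I_D = 0.773 mA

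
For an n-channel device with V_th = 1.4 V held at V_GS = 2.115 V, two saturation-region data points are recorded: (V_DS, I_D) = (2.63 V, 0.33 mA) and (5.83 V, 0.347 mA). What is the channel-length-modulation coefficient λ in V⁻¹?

With V_GS fixed, I_D ∝ (1 + λ V_DS) in saturation, so I_D2/I_D1 = (1 + λ V_DS2)/(1 + λ V_DS1).
0.347/0.33 = 1.052 = (1 + 5.83 λ)/(1 + 2.63 λ).
Solving: λ (I_D1 V_DS2 − I_D2 V_DS1) = I_D2 − I_D1, so λ = (0.347 − 0.33) / (0.33 × 5.83 − 0.347 × 2.63) = 0.017 / 1.01 = 0.0168 V⁻¹.

λ = 0.0168 V⁻¹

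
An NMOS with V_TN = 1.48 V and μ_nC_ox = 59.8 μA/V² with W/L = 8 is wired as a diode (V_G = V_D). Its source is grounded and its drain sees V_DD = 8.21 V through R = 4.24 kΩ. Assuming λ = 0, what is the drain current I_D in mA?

With gate tied to drain, V_GS = V_DS ≥ V_GS − V_TN, so the device is in saturation.
k_n = μ_nC_ox · (W/L) = 0.4784 mA/V².
KCL at the drain: ½ k_n (V_GS − V_TN)² = (V_DD − V_GS)/R.
Let x = V_GS − 1.48. Then 1.01 x² + x − 6.73 = 0, giving x = 2.13 V (positive root), so V_GS = 3.61 V.
I_D = (V_DD − V_GS)/R = (8.21 − 3.61) / 4.24 = 1.08 mA.

I_D = 1.08 mA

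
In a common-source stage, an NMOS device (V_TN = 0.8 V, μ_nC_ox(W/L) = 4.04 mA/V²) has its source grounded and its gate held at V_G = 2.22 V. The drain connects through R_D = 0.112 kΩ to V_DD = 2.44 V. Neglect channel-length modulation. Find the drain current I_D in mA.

V_GS = V_G = 2.22 V, so V_ov = 2.22 − 0.8 = 1.42 V.
Assume saturation: I_D = ½ k_n V_ov² = 0.5 × 4.04 × 1.42² = 4.07 mA, giving V_DS = V_DD − I_D R_D = 2.44 − 4.07 × 0.112 = 1.98 V.
V_DS = 1.98 V ≥ V_ov = 1.42 V, confirming saturation.

I_D = 4.07 mA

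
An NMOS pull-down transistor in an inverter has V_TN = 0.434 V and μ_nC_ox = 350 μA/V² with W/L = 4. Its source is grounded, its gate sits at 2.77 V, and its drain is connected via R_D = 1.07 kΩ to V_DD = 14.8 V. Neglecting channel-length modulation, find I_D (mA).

V_GS = V_G = 2.77 V, so V_ov = 2.77 − 0.434 = 2.34 V.
k_n = μ_nC_ox · (W/L) = 1.4 mA/V².
Assume saturation: I_D = ½ k_n V_ov² = 0.5 × 1.4 × 2.34² = 3.82 mA, giving V_DS = V_DD − I_D R_D = 14.8 − 3.82 × 1.07 = 10.7 V.
V_DS = 10.7 V ≥ V_ov = 2.34 V, confirming saturation.

I_D = 3.82 mA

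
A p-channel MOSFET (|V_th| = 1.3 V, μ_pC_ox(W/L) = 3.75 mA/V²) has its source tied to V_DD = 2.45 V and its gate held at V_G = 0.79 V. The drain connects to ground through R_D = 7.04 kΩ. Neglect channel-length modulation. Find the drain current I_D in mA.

V_SG = V_DD − V_G = 2.45 − 0.79 = 1.66 V, so V_ov = 1.66 − 1.3 = 0.36 V.
Assume saturation: I_D = ½ k_p V_ov² = 0.5 × 3.75 × 0.36² = 0.243 mA, giving V_SD = V_DD − I_D R_D = 2.45 − 0.243 × 7.04 = 0.739 V.
V_SD = 0.739 V ≥ V_ov = 0.36 V, confirming saturation.

I_D = 0.243 mA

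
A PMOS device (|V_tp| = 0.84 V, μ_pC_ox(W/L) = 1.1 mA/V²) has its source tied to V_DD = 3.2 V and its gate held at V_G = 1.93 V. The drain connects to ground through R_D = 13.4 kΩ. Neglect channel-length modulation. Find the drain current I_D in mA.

V_SG = V_DD − V_G = 3.2 − 1.93 = 1.27 V, so V_ov = 1.27 − 0.84 = 0.43 V.
Assume saturation: I_D = ½ k_p V_ov² = 0.5 × 1.1 × 0.43² = 0.102 mA, giving V_SD = V_DD − I_D R_D = 3.2 − 0.102 × 13.4 = 1.84 V.
V_SD = 1.84 V ≥ V_ov = 0.43 V, confirming saturation.

I_D = 0.102 mA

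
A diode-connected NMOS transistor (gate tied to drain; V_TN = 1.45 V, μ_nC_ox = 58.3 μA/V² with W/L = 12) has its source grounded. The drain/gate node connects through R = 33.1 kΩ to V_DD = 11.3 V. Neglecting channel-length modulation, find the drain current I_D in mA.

With gate tied to drain, V_GS = V_DS ≥ V_GS − V_TN, so the device is in saturation.
k_n = μ_nC_ox · (W/L) = 0.6996 mA/V².
KCL at the drain: ½ k_n (V_GS − V_TN)² = (V_DD − V_GS)/R.
Let x = V_GS − 1.45. Then 11.6 x² + x − 9.85 = 0, giving x = 0.88 V (positive root), so V_GS = 2.33 V.
I_D = (V_DD − V_GS)/R = (11.3 − 2.33) / 33.1 = 0.271 mA.

I_D = 0.271 mA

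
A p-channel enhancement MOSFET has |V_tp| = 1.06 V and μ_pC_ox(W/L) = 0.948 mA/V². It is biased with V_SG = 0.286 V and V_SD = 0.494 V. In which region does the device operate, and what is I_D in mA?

V_SG = 0.286 V < |V_tp| = 1.06 V, so the transistor is in cutoff.

Cutoff; I_D = 0 mA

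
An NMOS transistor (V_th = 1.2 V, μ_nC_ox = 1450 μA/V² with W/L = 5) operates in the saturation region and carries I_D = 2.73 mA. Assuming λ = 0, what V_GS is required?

k_n = μ_nC_ox · (W/L) = 7.25 mA/V².
In saturation I_D = ½ k_n (V_GS − V_th)², so V_GS − V_th = √(2 I_D / k_n) = √(2 × 2.73 / 7.25) = 0.868 V.
V_GS = 1.2 + 0.868 = 2.07 V.

V_GS = 2.07 V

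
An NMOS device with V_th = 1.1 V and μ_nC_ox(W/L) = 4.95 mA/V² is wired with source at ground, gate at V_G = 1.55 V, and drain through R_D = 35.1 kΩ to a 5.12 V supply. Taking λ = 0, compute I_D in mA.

I_D = 0.144 mA

V_GS = V_G = 1.55 V, so V_ov = 1.55 − 1.1 = 0.45 V.
Assume saturation: I_D = ½ k_n V_ov² = 0.5 × 4.95 × 0.45² = 0.501 mA, giving V_DS = V_DD − I_D R_D = 5.12 − 0.501 × 35.1 = -12.5 V.
But -12.5 V < V_ov = 0.45 V, so the device is actually in triode.
In triode I_D = k_n[V_ov V_DS − ½ V_DS²] and I_D = (V_DD − V_DS)/R_D. Equating: 86.9 V_DS² − 79.19 V_DS + 5.12 = 0, giving V_DS = 0.07 V (the root below V_ov).
I_D = (5.12 − 0.07) / 35.1 = 0.144 mA.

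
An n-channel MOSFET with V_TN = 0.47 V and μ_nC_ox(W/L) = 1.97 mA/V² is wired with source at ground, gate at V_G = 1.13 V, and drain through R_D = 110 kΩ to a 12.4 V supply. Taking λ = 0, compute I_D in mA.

V_GS = V_G = 1.13 V, so V_ov = 1.13 − 0.47 = 0.66 V.
Assume saturation: I_D = ½ k_n V_ov² = 0.5 × 1.97 × 0.66² = 0.429 mA, giving V_DS = V_DD − I_D R_D = 12.4 − 0.429 × 110 = -34.8 V.
But -34.8 V < V_ov = 0.66 V, so the device is actually in triode.
In triode I_D = k_n[V_ov V_DS − ½ V_DS²] and I_D = (V_DD − V_DS)/R_D. Equating: 108 V_DS² − 144 V_DS + 12.4 = 0, giving V_DS = 0.0925 V (the root below V_ov).
I_D = (12.4 − 0.0925) / 110 = 0.112 mA.

I_D = 0.112 mA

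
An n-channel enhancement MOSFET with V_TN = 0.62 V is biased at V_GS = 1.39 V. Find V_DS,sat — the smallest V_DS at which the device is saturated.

The boundary between triode and saturation is V_DS = V_GS − V_TN = V_ov.
V_ov = 1.39 − 0.62 = 0.77 V.

V_DS,sat = 0.770 V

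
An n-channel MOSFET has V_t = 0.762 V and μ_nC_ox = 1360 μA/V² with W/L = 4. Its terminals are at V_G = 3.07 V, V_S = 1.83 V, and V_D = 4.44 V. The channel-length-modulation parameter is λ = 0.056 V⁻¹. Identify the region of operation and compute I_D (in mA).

Saturation; I_D = 0.712 mA

V_GS = V_G − V_S = 3.07 − 1.83 = 1.24 V; V_DS = V_D − V_S = 4.44 − 1.83 = 2.61 V.
k_n = μ_nC_ox · (W/L) = 5.44 mA/V².
V_ov = V_GS − V_t = 1.24 − 0.762 = 0.478 V.
Since V_DS = 2.61 V ≥ V_ov = 0.478 V, the device is in saturation.
I_D = ½ k_n V_ov² (1 + λ V_DS) = 0.5 × 5.44 × 0.478² × (1 + 0.056 × 2.61) = 0.712 mA.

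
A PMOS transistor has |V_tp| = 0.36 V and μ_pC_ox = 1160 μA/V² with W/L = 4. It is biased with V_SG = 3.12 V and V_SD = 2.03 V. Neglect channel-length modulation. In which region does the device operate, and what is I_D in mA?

Triode; I_D = 16.4 mA

k_p = μ_pC_ox · (W/L) = 4.64 mA/V².
V_ov = V_SG − |V_tp| = 3.12 − 0.36 = 2.76 V.
Since V_SD = 2.03 V < V_ov = 2.76 V, the device is in the triode region.
I_D = k_p [V_ov · V_SD − ½ V_SD²] = 4.64 × [2.76 × 2.03 − 0.5 × 2.03²] = 16.4 mA.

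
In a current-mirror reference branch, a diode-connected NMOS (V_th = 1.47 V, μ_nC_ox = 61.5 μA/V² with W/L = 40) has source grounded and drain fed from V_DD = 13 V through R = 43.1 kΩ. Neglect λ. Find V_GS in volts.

V_GS = 1.93 V

With gate tied to drain, V_GS = V_DS ≥ V_GS − V_th, so the device is in saturation.
k_n = μ_nC_ox · (W/L) = 2.46 mA/V².
KCL at the drain: ½ k_n (V_GS − V_th)² = (V_DD − V_GS)/R.
Let x = V_GS − 1.47. Then 53 x² + x − 11.53 = 0, giving x = 0.457 V (positive root), so V_GS = 1.93 V.
I_D = (V_DD − V_GS)/R = (13 − 1.93) / 43.1 = 0.257 mA.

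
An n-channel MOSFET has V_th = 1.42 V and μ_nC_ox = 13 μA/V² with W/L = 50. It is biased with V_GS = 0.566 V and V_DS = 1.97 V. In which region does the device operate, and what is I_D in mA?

Cutoff; I_D = 0 mA

V_GS = 0.566 V < V_th = 1.42 V, so the transistor is in cutoff.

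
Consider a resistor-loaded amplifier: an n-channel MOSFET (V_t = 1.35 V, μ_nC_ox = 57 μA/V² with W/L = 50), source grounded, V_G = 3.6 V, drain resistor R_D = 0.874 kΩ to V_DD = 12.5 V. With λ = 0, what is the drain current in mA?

V_GS = V_G = 3.6 V, so V_ov = 3.6 − 1.35 = 2.25 V.
k_n = μ_nC_ox · (W/L) = 2.85 mA/V².
Assume saturation: I_D = ½ k_n V_ov² = 0.5 × 2.85 × 2.25² = 7.21 mA, giving V_DS = V_DD − I_D R_D = 12.5 − 7.21 × 0.874 = 6.19 V.
V_DS = 6.19 V ≥ V_ov = 2.25 V, confirming saturation.

I_D = 7.21 mA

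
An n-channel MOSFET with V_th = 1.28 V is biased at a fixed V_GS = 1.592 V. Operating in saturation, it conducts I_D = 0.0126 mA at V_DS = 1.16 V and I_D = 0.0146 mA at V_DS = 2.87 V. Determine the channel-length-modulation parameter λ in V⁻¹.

λ = 0.104 V⁻¹

With V_GS fixed, I_D ∝ (1 + λ V_DS) in saturation, so I_D2/I_D1 = (1 + λ V_DS2)/(1 + λ V_DS1).
0.0146/0.0126 = 1.159 = (1 + 2.87 λ)/(1 + 1.16 λ).
Solving: λ (I_D1 V_DS2 − I_D2 V_DS1) = I_D2 − I_D1, so λ = (0.0146 − 0.0126) / (0.0126 × 2.87 − 0.0146 × 1.16) = 0.002 / 0.0192 = 0.104 V⁻¹.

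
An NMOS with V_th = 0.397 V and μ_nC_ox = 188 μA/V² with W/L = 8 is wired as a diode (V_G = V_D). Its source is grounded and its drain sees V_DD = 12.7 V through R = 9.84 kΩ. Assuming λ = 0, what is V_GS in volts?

With gate tied to drain, V_GS = V_DS ≥ V_GS − V_th, so the device is in saturation.
k_n = μ_nC_ox · (W/L) = 1.504 mA/V².
KCL at the drain: ½ k_n (V_GS − V_th)² = (V_DD − V_GS)/R.
Let x = V_GS − 0.397. Then 7.4 x² + x − 12.3 = 0, giving x = 1.22 V (positive root), so V_GS = 1.62 V.
I_D = (V_DD − V_GS)/R = (12.7 − 1.62) / 9.84 = 1.13 mA.

V_GS = 1.62 V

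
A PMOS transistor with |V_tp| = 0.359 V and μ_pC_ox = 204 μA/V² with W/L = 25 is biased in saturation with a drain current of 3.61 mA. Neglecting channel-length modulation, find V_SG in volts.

k_p = μ_pC_ox · (W/L) = 5.1 mA/V².
In saturation I_D = ½ k_p (V_SG − |V_tp|)², so V_SG − |V_tp| = √(2 I_D / k_p) = √(2 × 3.61 / 5.1) = 1.19 V.
V_SG = 0.359 + 1.19 = 1.55 V.

V_SG = 1.55 V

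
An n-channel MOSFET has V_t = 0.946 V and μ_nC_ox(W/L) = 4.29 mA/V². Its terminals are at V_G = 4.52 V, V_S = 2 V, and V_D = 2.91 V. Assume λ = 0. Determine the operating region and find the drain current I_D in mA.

V_GS = V_G − V_S = 4.52 − 2 = 2.52 V; V_DS = V_D − V_S = 2.91 − 2 = 0.91 V.
V_ov = V_GS − V_t = 2.52 − 0.946 = 1.57 V.
Since V_DS = 0.91 V < V_ov = 1.57 V, the device is in the triode region.
I_D = k_n [V_ov · V_DS − ½ V_DS²] = 4.29 × [1.57 × 0.91 − 0.5 × 0.91²] = 4.37 mA.

Triode; I_D = 4.37 mA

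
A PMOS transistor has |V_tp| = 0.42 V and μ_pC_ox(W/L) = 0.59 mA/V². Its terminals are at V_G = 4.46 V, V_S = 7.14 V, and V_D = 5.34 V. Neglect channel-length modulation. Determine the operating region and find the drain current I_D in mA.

Triode; I_D = 1.44 mA

V_SG = V_S − V_G = 7.14 − 4.46 = 2.68 V; V_SD = V_S − V_D = 7.14 − 5.34 = 1.8 V.
V_ov = V_SG − |V_tp| = 2.68 − 0.42 = 2.26 V.
Since V_SD = 1.8 V < V_ov = 2.26 V, the device is in the triode region.
I_D = k_p [V_ov · V_SD − ½ V_SD²] = 0.59 × [2.26 × 1.8 − 0.5 × 1.8²] = 1.44 mA.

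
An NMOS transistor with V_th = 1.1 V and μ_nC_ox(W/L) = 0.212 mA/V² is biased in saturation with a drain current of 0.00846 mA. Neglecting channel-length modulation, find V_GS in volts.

In saturation I_D = ½ k_n (V_GS − V_th)², so V_GS − V_th = √(2 I_D / k_n) = √(2 × 0.00846 / 0.212) = 0.283 V.
V_GS = 1.1 + 0.283 = 1.38 V.

V_GS = 1.38 V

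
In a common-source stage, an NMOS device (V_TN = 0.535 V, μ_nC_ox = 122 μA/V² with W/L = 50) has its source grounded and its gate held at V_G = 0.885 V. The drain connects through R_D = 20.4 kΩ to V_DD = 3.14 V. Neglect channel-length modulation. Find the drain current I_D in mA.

I_D = 0.150 mA

V_GS = V_G = 0.885 V, so V_ov = 0.885 − 0.535 = 0.35 V.
k_n = μ_nC_ox · (W/L) = 6.1 mA/V².
Assume saturation: I_D = ½ k_n V_ov² = 0.5 × 6.1 × 0.35² = 0.374 mA, giving V_DS = V_DD − I_D R_D = 3.14 − 0.374 × 20.4 = -4.48 V.
But -4.48 V < V_ov = 0.35 V, so the device is actually in triode.
In triode I_D = k_n[V_ov V_DS − ½ V_DS²] and I_D = (V_DD − V_DS)/R_D. Equating: 62.2 V_DS² − 44.55 V_DS + 3.14 = 0, giving V_DS = 0.0792 V (the root below V_ov).
I_D = (3.14 − 0.0792) / 20.4 = 0.15 mA.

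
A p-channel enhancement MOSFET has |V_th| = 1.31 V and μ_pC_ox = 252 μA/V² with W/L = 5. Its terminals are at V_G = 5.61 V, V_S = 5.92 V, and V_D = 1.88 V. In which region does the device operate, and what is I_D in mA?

V_SG = V_S − V_G = 5.92 − 5.61 = 0.31 V; V_SD = V_S − V_D = 5.92 − 1.88 = 4.04 V.
V_SG = 0.31 V < |V_th| = 1.31 V, so the transistor is in cutoff.

Cutoff; I_D = 0 mA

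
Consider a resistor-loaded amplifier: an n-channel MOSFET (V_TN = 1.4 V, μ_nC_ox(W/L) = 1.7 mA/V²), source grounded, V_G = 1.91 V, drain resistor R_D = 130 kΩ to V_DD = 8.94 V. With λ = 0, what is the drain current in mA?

I_D = 0.0681 mA

V_GS = V_G = 1.91 V, so V_ov = 1.91 − 1.4 = 0.51 V.
Assume saturation: I_D = ½ k_n V_ov² = 0.5 × 1.7 × 0.51² = 0.221 mA, giving V_DS = V_DD − I_D R_D = 8.94 − 0.221 × 130 = -19.8 V.
But -19.8 V < V_ov = 0.51 V, so the device is actually in triode.
In triode I_D = k_n[V_ov V_DS − ½ V_DS²] and I_D = (V_DD − V_DS)/R_D. Equating: 110 V_DS² − 113.7 V_DS + 8.94 = 0, giving V_DS = 0.0858 V (the root below V_ov).
I_D = (8.94 − 0.0858) / 130 = 0.0681 mA.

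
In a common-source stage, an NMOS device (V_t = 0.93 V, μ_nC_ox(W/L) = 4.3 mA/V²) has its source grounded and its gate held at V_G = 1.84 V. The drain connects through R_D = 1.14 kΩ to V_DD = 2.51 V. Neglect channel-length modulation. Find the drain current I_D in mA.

V_GS = V_G = 1.84 V, so V_ov = 1.84 − 0.93 = 0.91 V.
Assume saturation: I_D = ½ k_n V_ov² = 0.5 × 4.3 × 0.91² = 1.78 mA, giving V_DS = V_DD − I_D R_D = 2.51 − 1.78 × 1.14 = 0.48 V.
But 0.48 V < V_ov = 0.91 V, so the device is actually in triode.
In triode I_D = k_n[V_ov V_DS − ½ V_DS²] and I_D = (V_DD − V_DS)/R_D. Equating: 2.45 V_DS² − 5.461 V_DS + 2.51 = 0, giving V_DS = 0.648 V (the root below V_ov).
I_D = (2.51 − 0.648) / 1.14 = 1.63 mA.

I_D = 1.63 mA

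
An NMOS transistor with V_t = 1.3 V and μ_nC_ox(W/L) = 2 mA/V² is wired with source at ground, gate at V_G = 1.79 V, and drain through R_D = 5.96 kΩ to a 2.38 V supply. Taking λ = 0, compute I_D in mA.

I_D = 0.240 mA

V_GS = V_G = 1.79 V, so V_ov = 1.79 − 1.3 = 0.49 V.
Assume saturation: I_D = ½ k_n V_ov² = 0.5 × 2 × 0.49² = 0.24 mA, giving V_DS = V_DD − I_D R_D = 2.38 − 0.24 × 5.96 = 0.949 V.
V_DS = 0.949 V ≥ V_ov = 0.49 V, confirming saturation.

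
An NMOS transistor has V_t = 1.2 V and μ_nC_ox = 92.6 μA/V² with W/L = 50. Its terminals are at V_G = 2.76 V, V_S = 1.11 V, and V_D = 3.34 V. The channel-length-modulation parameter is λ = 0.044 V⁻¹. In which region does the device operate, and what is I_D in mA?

V_GS = V_G − V_S = 2.76 − 1.11 = 1.65 V; V_DS = V_D − V_S = 3.34 − 1.11 = 2.23 V.
k_n = μ_nC_ox · (W/L) = 4.63 mA/V².
V_ov = V_GS − V_t = 1.65 − 1.2 = 0.45 V.
Since V_DS = 2.23 V ≥ V_ov = 0.45 V, the device is in saturation.
I_D = ½ k_n V_ov² (1 + λ V_DS) = 0.5 × 4.63 × 0.45² × (1 + 0.044 × 2.23) = 0.515 mA.

Saturation; I_D = 0.515 mA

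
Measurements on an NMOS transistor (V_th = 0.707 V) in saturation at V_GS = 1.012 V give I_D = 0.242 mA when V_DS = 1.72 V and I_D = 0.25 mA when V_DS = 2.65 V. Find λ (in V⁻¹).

With V_GS fixed, I_D ∝ (1 + λ V_DS) in saturation, so I_D2/I_D1 = (1 + λ V_DS2)/(1 + λ V_DS1).
0.25/0.242 = 1.033 = (1 + 2.65 λ)/(1 + 1.72 λ).
Solving: λ (I_D1 V_DS2 − I_D2 V_DS1) = I_D2 − I_D1, so λ = (0.25 − 0.242) / (0.242 × 2.65 − 0.25 × 1.72) = 0.008 / 0.211 = 0.0379 V⁻¹.

λ = 0.0379 V⁻¹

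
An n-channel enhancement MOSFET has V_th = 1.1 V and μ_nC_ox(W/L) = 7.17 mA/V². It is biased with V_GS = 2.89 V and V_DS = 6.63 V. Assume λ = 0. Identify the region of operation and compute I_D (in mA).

Saturation; I_D = 11.5 mA

V_ov = V_GS − V_th = 2.89 − 1.1 = 1.79 V.
Since V_DS = 6.63 V ≥ V_ov = 1.79 V, the device is in saturation.
I_D = ½ k_n V_ov² = 0.5 × 7.17 × 1.79² = 11.5 mA.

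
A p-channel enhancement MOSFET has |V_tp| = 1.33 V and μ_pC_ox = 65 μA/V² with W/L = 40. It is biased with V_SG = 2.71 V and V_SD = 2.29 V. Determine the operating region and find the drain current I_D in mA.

Saturation; I_D = 2.48 mA

k_p = μ_pC_ox · (W/L) = 2.6 mA/V².
V_ov = V_SG − |V_tp| = 2.71 − 1.33 = 1.38 V.
Since V_SD = 2.29 V ≥ V_ov = 1.38 V, the device is in saturation.
I_D = ½ k_p V_ov² = 0.5 × 2.6 × 1.38² = 2.48 mA.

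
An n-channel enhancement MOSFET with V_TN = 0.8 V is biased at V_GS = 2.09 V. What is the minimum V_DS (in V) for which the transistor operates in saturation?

V_DS,sat = 1.29 V

The boundary between triode and saturation is V_DS = V_GS − V_TN = V_ov.
V_ov = 2.09 − 0.8 = 1.29 V.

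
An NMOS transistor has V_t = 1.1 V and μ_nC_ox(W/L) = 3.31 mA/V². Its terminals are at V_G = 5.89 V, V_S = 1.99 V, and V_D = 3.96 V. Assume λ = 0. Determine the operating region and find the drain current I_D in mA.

Triode; I_D = 11.8 mA

V_GS = V_G − V_S = 5.89 − 1.99 = 3.9 V; V_DS = V_D − V_S = 3.96 − 1.99 = 1.97 V.
V_ov = V_GS − V_t = 3.9 − 1.1 = 2.8 V.
Since V_DS = 1.97 V < V_ov = 2.8 V, the device is in the triode region.
I_D = k_n [V_ov · V_DS − ½ V_DS²] = 3.31 × [2.8 × 1.97 − 0.5 × 1.97²] = 11.8 mA.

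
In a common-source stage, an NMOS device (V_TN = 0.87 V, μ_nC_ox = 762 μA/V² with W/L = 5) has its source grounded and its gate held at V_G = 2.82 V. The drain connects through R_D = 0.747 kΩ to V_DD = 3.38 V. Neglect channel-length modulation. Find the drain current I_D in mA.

I_D = 3.73 mA

V_GS = V_G = 2.82 V, so V_ov = 2.82 − 0.87 = 1.95 V.
k_n = μ_nC_ox · (W/L) = 3.81 mA/V².
Assume saturation: I_D = ½ k_n V_ov² = 0.5 × 3.81 × 1.95² = 7.24 mA, giving V_DS = V_DD − I_D R_D = 3.38 − 7.24 × 0.747 = -2.03 V.
But -2.03 V < V_ov = 1.95 V, so the device is actually in triode.
In triode I_D = k_n[V_ov V_DS − ½ V_DS²] and I_D = (V_DD − V_DS)/R_D. Equating: 1.42 V_DS² − 6.55 V_DS + 3.38 = 0, giving V_DS = 0.592 V (the root below V_ov).
I_D = (3.38 − 0.592) / 0.747 = 3.73 mA.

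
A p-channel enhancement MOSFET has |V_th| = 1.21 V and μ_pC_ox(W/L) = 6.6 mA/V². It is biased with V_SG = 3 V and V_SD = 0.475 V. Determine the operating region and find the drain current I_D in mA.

Triode; I_D = 4.87 mA

V_ov = V_SG − |V_th| = 3 − 1.21 = 1.79 V.
Since V_SD = 0.475 V < V_ov = 1.79 V, the device is in the triode region.
I_D = k_p [V_ov · V_SD − ½ V_SD²] = 6.6 × [1.79 × 0.475 − 0.5 × 0.475²] = 4.87 mA.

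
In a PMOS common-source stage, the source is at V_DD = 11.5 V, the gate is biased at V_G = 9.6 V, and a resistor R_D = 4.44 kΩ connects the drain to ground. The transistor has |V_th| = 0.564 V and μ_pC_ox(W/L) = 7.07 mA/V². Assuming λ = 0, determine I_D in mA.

I_D = 2.52 mA

V_SG = V_DD − V_G = 11.5 − 9.6 = 1.9 V, so V_ov = 1.9 − 0.564 = 1.34 V.
Assume saturation: I_D = ½ k_p V_ov² = 0.5 × 7.07 × 1.34² = 6.31 mA, giving V_SD = V_DD − I_D R_D = 11.5 − 6.31 × 4.44 = -16.5 V.
But -16.5 V < V_ov = 1.34 V, so the device is actually in triode.
In triode I_D = k_p[V_ov V_SD − ½ V_SD²] and I_D = (V_DD − V_SD)/R_D. Equating: 15.7 V_SD² − 42.94 V_SD + 11.5 = 0, giving V_SD = 0.301 V (the root below V_ov).
I_D = (11.5 − 0.301) / 4.44 = 2.52 mA.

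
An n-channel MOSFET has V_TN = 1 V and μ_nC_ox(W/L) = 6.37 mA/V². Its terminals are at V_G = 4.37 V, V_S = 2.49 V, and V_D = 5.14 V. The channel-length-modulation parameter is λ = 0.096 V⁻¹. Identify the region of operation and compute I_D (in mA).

V_GS = V_G − V_S = 4.37 − 2.49 = 1.88 V; V_DS = V_D − V_S = 5.14 − 2.49 = 2.65 V.
V_ov = V_GS − V_TN = 1.88 − 1 = 0.88 V.
Since V_DS = 2.65 V ≥ V_ov = 0.88 V, the device is in saturation.
I_D = ½ k_n V_ov² (1 + λ V_DS) = 0.5 × 6.37 × 0.88² × (1 + 0.096 × 2.65) = 3.09 mA.

Saturation; I_D = 3.09 mA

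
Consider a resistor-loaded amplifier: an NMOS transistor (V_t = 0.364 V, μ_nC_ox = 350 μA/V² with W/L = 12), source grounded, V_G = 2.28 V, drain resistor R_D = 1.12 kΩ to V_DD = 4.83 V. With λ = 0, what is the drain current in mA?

I_D = 3.82 mA

V_GS = V_G = 2.28 V, so V_ov = 2.28 − 0.364 = 1.92 V.
k_n = μ_nC_ox · (W/L) = 4.2 mA/V².
Assume saturation: I_D = ½ k_n V_ov² = 0.5 × 4.2 × 1.92² = 7.71 mA, giving V_DS = V_DD − I_D R_D = 4.83 − 7.71 × 1.12 = -3.8 V.
But -3.8 V < V_ov = 1.92 V, so the device is actually in triode.
In triode I_D = k_n[V_ov V_DS − ½ V_DS²] and I_D = (V_DD − V_DS)/R_D. Equating: 2.35 V_DS² − 10.01 V_DS + 4.83 = 0, giving V_DS = 0.555 V (the root below V_ov).
I_D = (4.83 − 0.555) / 1.12 = 3.82 mA.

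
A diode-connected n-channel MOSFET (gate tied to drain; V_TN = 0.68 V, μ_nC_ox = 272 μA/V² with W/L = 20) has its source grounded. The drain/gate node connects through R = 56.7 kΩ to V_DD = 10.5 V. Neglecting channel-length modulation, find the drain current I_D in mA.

With gate tied to drain, V_GS = V_DS ≥ V_GS − V_TN, so the device is in saturation.
k_n = μ_nC_ox · (W/L) = 5.44 mA/V².
KCL at the drain: ½ k_n (V_GS − V_TN)² = (V_DD − V_GS)/R.
Let x = V_GS − 0.68. Then 154 x² + x − 9.82 = 0, giving x = 0.249 V (positive root), so V_GS = 0.929 V.
I_D = (V_DD − V_GS)/R = (10.5 − 0.929) / 56.7 = 0.169 mA.

I_D = 0.169 mA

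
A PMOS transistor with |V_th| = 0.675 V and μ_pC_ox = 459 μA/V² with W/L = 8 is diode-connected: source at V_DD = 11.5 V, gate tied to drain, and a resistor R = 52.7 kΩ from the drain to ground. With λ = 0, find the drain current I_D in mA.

I_D = 0.199 mA

With gate tied to drain, V_SG = V_SD ≥ V_SG − |V_th|, so the device is in saturation.
k_p = μ_pC_ox · (W/L) = 3.672 mA/V².
KCL at the drain: ½ k_p (V_SG − |V_th|)² = (V_DD − V_SG)/R.
Let x = V_SG − 0.675. Then 96.8 x² + x − 10.82 = 0, giving x = 0.329 V (positive root), so V_SG = 1 V.
I_D = (V_DD − V_SG)/R = (11.5 − 1) / 52.7 = 0.199 mA.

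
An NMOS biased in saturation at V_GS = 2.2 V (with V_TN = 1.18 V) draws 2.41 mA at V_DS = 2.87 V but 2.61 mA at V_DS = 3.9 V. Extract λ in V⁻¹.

With V_GS fixed, I_D ∝ (1 + λ V_DS) in saturation, so I_D2/I_D1 = (1 + λ V_DS2)/(1 + λ V_DS1).
2.61/2.41 = 1.083 = (1 + 3.9 λ)/(1 + 2.87 λ).
Solving: λ (I_D1 V_DS2 − I_D2 V_DS1) = I_D2 − I_D1, so λ = (2.61 − 2.41) / (2.41 × 3.9 − 2.61 × 2.87) = 0.2 / 1.91 = 0.105 V⁻¹.

λ = 0.105 V⁻¹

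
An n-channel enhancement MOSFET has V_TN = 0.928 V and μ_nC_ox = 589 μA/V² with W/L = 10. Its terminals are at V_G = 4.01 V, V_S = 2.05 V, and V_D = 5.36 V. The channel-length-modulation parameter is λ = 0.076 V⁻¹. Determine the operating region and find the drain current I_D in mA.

Saturation; I_D = 3.93 mA

V_GS = V_G − V_S = 4.01 − 2.05 = 1.96 V; V_DS = V_D − V_S = 5.36 − 2.05 = 3.31 V.
k_n = μ_nC_ox · (W/L) = 5.89 mA/V².
V_ov = V_GS − V_TN = 1.96 − 0.928 = 1.03 V.
Since V_DS = 3.31 V ≥ V_ov = 1.03 V, the device is in saturation.
I_D = ½ k_n V_ov² (1 + λ V_DS) = 0.5 × 5.89 × 1.03² × (1 + 0.076 × 3.31) = 3.93 mA.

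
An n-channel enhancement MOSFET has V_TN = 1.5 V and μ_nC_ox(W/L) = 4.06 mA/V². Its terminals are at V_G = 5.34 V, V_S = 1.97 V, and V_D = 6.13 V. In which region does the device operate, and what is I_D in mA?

Saturation; I_D = 7.10 mA

V_GS = V_G − V_S = 5.34 − 1.97 = 3.37 V; V_DS = V_D − V_S = 6.13 − 1.97 = 4.16 V.
V_ov = V_GS − V_TN = 3.37 − 1.5 = 1.87 V.
Since V_DS = 4.16 V ≥ V_ov = 1.87 V, the device is in saturation.
I_D = ½ k_n V_ov² = 0.5 × 4.06 × 1.87² = 7.1 mA.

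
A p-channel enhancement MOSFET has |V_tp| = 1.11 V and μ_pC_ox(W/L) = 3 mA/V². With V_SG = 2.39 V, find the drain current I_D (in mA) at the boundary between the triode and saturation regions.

At the boundary V_SD = V_ov = V_SG − |V_tp| = 2.39 − 1.11 = 1.28 V.
I_D = ½ k_p V_ov² = 0.5 × 3 × 1.28² = 2.46 mA.

I_D = 2.46 mA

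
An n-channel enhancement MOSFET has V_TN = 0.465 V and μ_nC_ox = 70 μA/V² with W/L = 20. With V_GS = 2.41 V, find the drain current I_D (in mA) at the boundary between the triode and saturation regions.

I_D = 2.65 mA

At the boundary V_DS = V_ov = V_GS − V_TN = 2.41 − 0.465 = 1.95 V.
k_n = μ_nC_ox · (W/L) = 1.4 mA/V².
I_D = ½ k_n V_ov² = 0.5 × 1.4 × 1.95² = 2.65 mA.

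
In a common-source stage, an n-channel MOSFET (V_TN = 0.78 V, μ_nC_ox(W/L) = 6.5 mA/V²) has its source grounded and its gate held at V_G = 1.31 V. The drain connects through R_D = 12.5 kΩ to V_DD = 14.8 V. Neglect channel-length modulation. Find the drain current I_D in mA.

I_D = 0.913 mA

V_GS = V_G = 1.31 V, so V_ov = 1.31 − 0.78 = 0.53 V.
Assume saturation: I_D = ½ k_n V_ov² = 0.5 × 6.5 × 0.53² = 0.913 mA, giving V_DS = V_DD − I_D R_D = 14.8 − 0.913 × 12.5 = 3.39 V.
V_DS = 3.39 V ≥ V_ov = 0.53 V, confirming saturation.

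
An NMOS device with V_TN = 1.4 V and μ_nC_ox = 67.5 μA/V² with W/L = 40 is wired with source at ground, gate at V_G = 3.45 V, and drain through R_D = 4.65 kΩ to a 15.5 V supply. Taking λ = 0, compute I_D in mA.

V_GS = V_G = 3.45 V, so V_ov = 3.45 − 1.4 = 2.05 V.
k_n = μ_nC_ox · (W/L) = 2.7 mA/V².
Assume saturation: I_D = ½ k_n V_ov² = 0.5 × 2.7 × 2.05² = 5.67 mA, giving V_DS = V_DD − I_D R_D = 15.5 − 5.67 × 4.65 = -10.9 V.
But -10.9 V < V_ov = 2.05 V, so the device is actually in triode.
In triode I_D = k_n[V_ov V_DS − ½ V_DS²] and I_D = (V_DD − V_DS)/R_D. Equating: 6.28 V_DS² − 26.74 V_DS + 15.5 = 0, giving V_DS = 0.692 V (the root below V_ov).
I_D = (15.5 − 0.692) / 4.65 = 3.18 mA.

I_D = 3.18 mA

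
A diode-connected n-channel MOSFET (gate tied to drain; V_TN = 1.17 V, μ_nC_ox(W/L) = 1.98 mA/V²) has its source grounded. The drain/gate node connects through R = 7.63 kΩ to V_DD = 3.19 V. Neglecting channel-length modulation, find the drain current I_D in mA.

With gate tied to drain, V_GS = V_DS ≥ V_GS − V_TN, so the device is in saturation.
KCL at the drain: ½ k_n (V_GS − V_TN)² = (V_DD − V_GS)/R.
Let x = V_GS − 1.17. Then 7.55 x² + x − 2.02 = 0, giving x = 0.455 V (positive root), so V_GS = 1.63 V.
I_D = (V_DD − V_GS)/R = (3.19 − 1.63) / 7.63 = 0.205 mA.

I_D = 0.205 mA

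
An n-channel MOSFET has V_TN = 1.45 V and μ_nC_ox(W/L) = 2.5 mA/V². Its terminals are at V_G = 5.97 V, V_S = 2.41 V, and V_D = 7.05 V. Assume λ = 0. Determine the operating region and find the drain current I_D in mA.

Saturation; I_D = 5.57 mA

V_GS = V_G − V_S = 5.97 − 2.41 = 3.56 V; V_DS = V_D − V_S = 7.05 − 2.41 = 4.64 V.
V_ov = V_GS − V_TN = 3.56 − 1.45 = 2.11 V.
Since V_DS = 4.64 V ≥ V_ov = 2.11 V, the device is in saturation.
I_D = ½ k_n V_ov² = 0.5 × 2.5 × 2.11² = 5.57 mA.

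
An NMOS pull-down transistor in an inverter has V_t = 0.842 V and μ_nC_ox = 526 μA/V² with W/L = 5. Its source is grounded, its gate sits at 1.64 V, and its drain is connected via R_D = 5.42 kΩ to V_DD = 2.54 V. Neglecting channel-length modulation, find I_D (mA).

I_D = 0.425 mA

V_GS = V_G = 1.64 V, so V_ov = 1.64 − 0.842 = 0.798 V.
k_n = μ_nC_ox · (W/L) = 2.63 mA/V².
Assume saturation: I_D = ½ k_n V_ov² = 0.5 × 2.63 × 0.798² = 0.837 mA, giving V_DS = V_DD − I_D R_D = 2.54 − 0.837 × 5.42 = -2 V.
But -2 V < V_ov = 0.798 V, so the device is actually in triode.
In triode I_D = k_n[V_ov V_DS − ½ V_DS²] and I_D = (V_DD − V_DS)/R_D. Equating: 7.13 V_DS² − 12.38 V_DS + 2.54 = 0, giving V_DS = 0.238 V (the root below V_ov).
I_D = (2.54 − 0.238) / 5.42 = 0.425 mA.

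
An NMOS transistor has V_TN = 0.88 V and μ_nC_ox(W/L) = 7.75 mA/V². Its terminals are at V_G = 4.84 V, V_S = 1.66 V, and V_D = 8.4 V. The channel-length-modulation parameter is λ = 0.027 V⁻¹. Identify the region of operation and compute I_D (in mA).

V_GS = V_G − V_S = 4.84 − 1.66 = 3.18 V; V_DS = V_D − V_S = 8.4 − 1.66 = 6.74 V.
V_ov = V_GS − V_TN = 3.18 − 0.88 = 2.3 V.
Since V_DS = 6.74 V ≥ V_ov = 2.3 V, the device is in saturation.
I_D = ½ k_n V_ov² (1 + λ V_DS) = 0.5 × 7.75 × 2.3² × (1 + 0.027 × 6.74) = 24.2 mA.

Saturation; I_D = 24.2 mA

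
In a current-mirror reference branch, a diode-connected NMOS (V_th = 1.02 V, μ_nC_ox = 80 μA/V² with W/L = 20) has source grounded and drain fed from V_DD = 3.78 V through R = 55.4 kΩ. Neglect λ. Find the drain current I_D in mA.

I_D = 0.0455 mA

With gate tied to drain, V_GS = V_DS ≥ V_GS − V_th, so the device is in saturation.
k_n = μ_nC_ox · (W/L) = 1.6 mA/V².
KCL at the drain: ½ k_n (V_GS − V_th)² = (V_DD − V_GS)/R.
Let x = V_GS − 1.02. Then 44.3 x² + x − 2.76 = 0, giving x = 0.239 V (positive root), so V_GS = 1.26 V.
I_D = (V_DD − V_GS)/R = (3.78 − 1.26) / 55.4 = 0.0455 mA.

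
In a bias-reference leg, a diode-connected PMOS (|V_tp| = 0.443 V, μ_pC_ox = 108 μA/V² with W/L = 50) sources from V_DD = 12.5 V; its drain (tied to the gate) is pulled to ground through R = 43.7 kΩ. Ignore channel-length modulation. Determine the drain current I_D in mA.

With gate tied to drain, V_SG = V_SD ≥ V_SG − |V_tp|, so the device is in saturation.
k_p = μ_pC_ox · (W/L) = 5.4 mA/V².
KCL at the drain: ½ k_p (V_SG − |V_tp|)² = (V_DD − V_SG)/R.
Let x = V_SG − 0.443. Then 118 x² + x − 12.06 = 0, giving x = 0.315 V (positive root), so V_SG = 0.758 V.
I_D = (V_DD − V_SG)/R = (12.5 − 0.758) / 43.7 = 0.269 mA.

I_D = 0.269 mA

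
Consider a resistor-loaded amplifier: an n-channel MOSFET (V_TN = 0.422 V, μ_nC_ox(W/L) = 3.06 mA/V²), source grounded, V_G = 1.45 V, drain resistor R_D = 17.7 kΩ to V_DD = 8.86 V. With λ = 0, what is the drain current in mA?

V_GS = V_G = 1.45 V, so V_ov = 1.45 − 0.422 = 1.03 V.
Assume saturation: I_D = ½ k_n V_ov² = 0.5 × 3.06 × 1.03² = 1.62 mA, giving V_DS = V_DD − I_D R_D = 8.86 − 1.62 × 17.7 = -19.8 V.
But -19.8 V < V_ov = 1.03 V, so the device is actually in triode.
In triode I_D = k_n[V_ov V_DS − ½ V_DS²] and I_D = (V_DD − V_DS)/R_D. Equating: 27.1 V_DS² − 56.68 V_DS + 8.86 = 0, giving V_DS = 0.17 V (the root below V_ov).
I_D = (8.86 − 0.17) / 17.7 = 0.491 mA.

I_D = 0.491 mA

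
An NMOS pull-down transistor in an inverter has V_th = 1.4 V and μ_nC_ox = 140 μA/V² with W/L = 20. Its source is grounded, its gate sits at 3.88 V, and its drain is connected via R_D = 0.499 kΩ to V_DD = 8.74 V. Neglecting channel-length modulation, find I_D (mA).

I_D = 8.61 mA

V_GS = V_G = 3.88 V, so V_ov = 3.88 − 1.4 = 2.48 V.
k_n = μ_nC_ox · (W/L) = 2.8 mA/V².
Assume saturation: I_D = ½ k_n V_ov² = 0.5 × 2.8 × 2.48² = 8.61 mA, giving V_DS = V_DD − I_D R_D = 8.74 − 8.61 × 0.499 = 4.44 V.
V_DS = 4.44 V ≥ V_ov = 2.48 V, confirming saturation.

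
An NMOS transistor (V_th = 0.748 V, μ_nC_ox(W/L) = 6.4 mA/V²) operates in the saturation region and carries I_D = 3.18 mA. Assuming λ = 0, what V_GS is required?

In saturation I_D = ½ k_n (V_GS − V_th)², so V_GS − V_th = √(2 I_D / k_n) = √(2 × 3.18 / 6.4) = 0.997 V.
V_GS = 0.748 + 0.997 = 1.74 V.

V_GS = 1.74 V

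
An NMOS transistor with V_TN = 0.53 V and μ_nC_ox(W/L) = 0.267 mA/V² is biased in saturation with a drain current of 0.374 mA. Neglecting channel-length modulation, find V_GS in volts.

V_GS = 2.20 V

In saturation I_D = ½ k_n (V_GS − V_TN)², so V_GS − V_TN = √(2 I_D / k_n) = √(2 × 0.374 / 0.267) = 1.67 V.
V_GS = 0.53 + 1.67 = 2.2 V.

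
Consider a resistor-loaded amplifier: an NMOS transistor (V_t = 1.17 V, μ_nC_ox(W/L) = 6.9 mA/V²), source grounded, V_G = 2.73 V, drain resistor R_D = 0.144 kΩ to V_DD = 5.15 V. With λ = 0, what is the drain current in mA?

V_GS = V_G = 2.73 V, so V_ov = 2.73 − 1.17 = 1.56 V.
Assume saturation: I_D = ½ k_n V_ov² = 0.5 × 6.9 × 1.56² = 8.4 mA, giving V_DS = V_DD − I_D R_D = 5.15 − 8.4 × 0.144 = 3.94 V.
V_DS = 3.94 V ≥ V_ov = 1.56 V, confirming saturation.

I_D = 8.40 mA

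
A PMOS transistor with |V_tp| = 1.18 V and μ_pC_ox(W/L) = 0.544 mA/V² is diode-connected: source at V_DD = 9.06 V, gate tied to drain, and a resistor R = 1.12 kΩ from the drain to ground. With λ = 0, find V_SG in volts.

With gate tied to drain, V_SG = V_SD ≥ V_SG − |V_tp|, so the device is in saturation.
KCL at the drain: ½ k_p (V_SG − |V_tp|)² = (V_DD − V_SG)/R.
Let x = V_SG − 1.18. Then 0.305 x² + x − 7.88 = 0, giving x = 3.7 V (positive root), so V_SG = 4.88 V.
I_D = (V_DD − V_SG)/R = (9.06 − 4.88) / 1.12 = 3.73 mA.

V_SG = 4.88 V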